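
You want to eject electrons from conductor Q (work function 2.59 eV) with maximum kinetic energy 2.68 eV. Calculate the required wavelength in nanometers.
235.26 nm

From Einstein's equation: KE_max = hc/λ - φ

Rearranging for λ:
hc/λ = KE_max + φ
λ = hc/(KE_max + φ)

Required photon energy:
E_photon = KE_max + φ = 2.68 + 2.59 = 5.27 eV

Required wavelength:
λ = hc/E_photon = (6.626×10⁻³⁴)(3×10⁸) / (5.27 × 1.602×10⁻¹⁹)
λ = 235.26 nm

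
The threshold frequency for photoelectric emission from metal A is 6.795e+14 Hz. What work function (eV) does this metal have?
2.81 eV

At the threshold frequency, photon energy equals work function:
φ = hf₀

Calculating:
φ = (6.626×10⁻³⁴ J·s)(6.795e+14 Hz)
φ = 2.81 eV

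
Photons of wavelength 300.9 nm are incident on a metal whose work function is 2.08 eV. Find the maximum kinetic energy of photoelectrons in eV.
2.0404 eV

Using Einstein's photoelectric equation: KE_max = hf - φ = hc/λ - φ

First, calculate the photon energy:
E_photon = hc/λ = (6.626×10⁻³⁴ J·s)(3×10⁸ m/s) / (300.9×10⁻⁹ m)
E_photon = 4.1204 eV

Then, the maximum kinetic energy:
KE_max = E_photon - φ = 4.1204 eV - 2.08 eV = 2.0404 eV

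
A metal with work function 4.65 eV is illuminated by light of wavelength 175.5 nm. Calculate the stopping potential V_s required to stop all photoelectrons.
2.4146 V

The stopping potential V_s satisfies: eV_s = KE_max

First, find KE_max using Einstein's equation:
E_photon = hc/λ = 7.0646 eV
KE_max = E_photon - φ = 7.0646 - 4.65 = 2.4146 eV

Since eV_s = KE_max:
V_s = KE_max/e = 2.4146 V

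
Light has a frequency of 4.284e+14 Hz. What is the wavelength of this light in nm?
699.80 nm

Using the wave equation: c = fλ

Solving for wavelength:
λ = c/f = (3×10⁸ m/s) / (4.284e+14 Hz)
λ = 699.80 nm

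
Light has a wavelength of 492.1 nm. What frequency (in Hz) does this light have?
6.0921e+14 Hz

Using the wave equation: c = fλ

Solving for frequency:
f = c/λ = (3×10⁸ m/s) / (492.1×10⁻⁹ m)
f = 6.0921e+14 Hz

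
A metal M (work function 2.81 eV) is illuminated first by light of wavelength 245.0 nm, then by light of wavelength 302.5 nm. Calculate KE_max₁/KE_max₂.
1.7465

Using Einstein's equation: KE_max = hc/λ - φ

For λ₁ = 245.0 nm:
E₁ = hc/λ₁ = 5.0606 eV
KE₁ = E₁ - φ = 5.0606 - 2.81 = 2.2506 eV

For λ₂ = 302.5 nm:
E₂ = hc/λ₂ = 4.0987 eV
KE₂ = E₂ - φ = 4.0987 - 2.81 = 1.2887 eV

Ratio: KE₁/KE₂ = 2.2506/1.2887 = 1.7465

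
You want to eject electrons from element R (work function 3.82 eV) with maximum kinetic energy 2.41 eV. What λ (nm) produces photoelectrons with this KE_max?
199.01 nm

From Einstein's equation: KE_max = hc/λ - φ

Rearranging for λ:
hc/λ = KE_max + φ
λ = hc/(KE_max + φ)

Required photon energy:
E_photon = KE_max + φ = 2.41 + 3.82 = 6.23 eV

Required wavelength:
λ = hc/E_photon = (6.626×10⁻³⁴)(3×10⁸) / (6.23 × 1.602×10⁻¹⁹)
λ = 199.01 nm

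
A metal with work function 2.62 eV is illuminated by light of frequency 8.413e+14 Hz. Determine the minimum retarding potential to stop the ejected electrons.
0.8593 V

The stopping potential V_s satisfies: eV_s = KE_max

First, find KE_max using Einstein's equation:
E_photon = hf = (6.626×10⁻³⁴ J·s)(8.413e+14 Hz) = 3.4793 eV
KE_max = E_photon - φ = 3.4793 - 2.62 = 0.8593 eV

Since eV_s = KE_max:
V_s = KE_max/e = 0.8593 V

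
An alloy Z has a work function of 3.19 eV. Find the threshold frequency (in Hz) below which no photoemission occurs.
7.7134e+14 Hz

The threshold frequency is when the photon energy equals the work function:
hf₀ = φ

Solving for f₀:
f₀ = φ/h = (3.19 eV × 1.602×10⁻¹⁹ J/eV) / (6.626×10⁻³⁴ J·s)
f₀ = 7.7134e+14 Hz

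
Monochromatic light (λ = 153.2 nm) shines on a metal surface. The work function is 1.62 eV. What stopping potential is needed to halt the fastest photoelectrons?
6.4730 V

The stopping potential V_s satisfies: eV_s = KE_max

First, find KE_max using Einstein's equation:
E_photon = hc/λ = 8.0930 eV
KE_max = E_photon - φ = 8.0930 - 1.62 = 6.4730 eV

Since eV_s = KE_max:
V_s = KE_max/e = 6.4730 V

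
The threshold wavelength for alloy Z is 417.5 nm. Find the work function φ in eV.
2.97 eV

At the threshold wavelength, photon energy equals work function:
φ = hc/λ₀

Calculating:
φ = (6.626×10⁻³⁴ J·s)(3×10⁸ m/s) / (417.5×10⁻⁹ m)
φ = 2.97 eV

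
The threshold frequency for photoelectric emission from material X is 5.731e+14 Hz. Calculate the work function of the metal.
2.37 eV

At the threshold frequency, photon energy equals work function:
φ = hf₀

Calculating:
φ = (6.626×10⁻³⁴ J·s)(5.731e+14 Hz)
φ = 2.37 eV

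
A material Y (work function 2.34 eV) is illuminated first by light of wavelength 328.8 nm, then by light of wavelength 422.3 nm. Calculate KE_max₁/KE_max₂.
2.4010

Using Einstein's equation: KE_max = hc/λ - φ

For λ₁ = 328.8 nm:
E₁ = hc/λ₁ = 3.7708 eV
KE₁ = E₁ - φ = 3.7708 - 2.34 = 1.4308 eV

For λ₂ = 422.3 nm:
E₂ = hc/λ₂ = 2.9359 eV
KE₂ = E₂ - φ = 2.9359 - 2.34 = 0.5959 eV

Ratio: KE₁/KE₂ = 1.4308/0.5959 = 2.4010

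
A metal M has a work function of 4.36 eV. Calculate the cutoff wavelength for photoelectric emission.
284.37 nm

The threshold wavelength is when the photon energy equals the work function:
hc/λ₀ = φ

Solving for λ₀:
λ₀ = hc/φ = (6.626×10⁻³⁴ J·s)(3×10⁸ m/s) / (4.36 eV × 1.602×10⁻¹⁹ J/eV)
λ₀ = 284.37 nm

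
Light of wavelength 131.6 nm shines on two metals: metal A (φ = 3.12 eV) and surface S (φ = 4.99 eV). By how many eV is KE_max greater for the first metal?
1.8700 eV

Using KE_max = hc/λ - φ for each metal:

Photon energy: E = hc/λ = 9.4213 eV

For metal A (φ₁ = 3.12 eV):
KE₁ = E - φ₁ = 9.4213 - 3.12 = 6.3013 eV

For surface S (φ₂ = 4.99 eV):
KE₂ = E - φ₂ = 9.4213 - 4.99 = 4.4313 eV

Difference:
ΔKE = KE₁ - KE₂ = 6.3013 - 4.4313 = 1.8700 eV

Note: The difference equals the difference in work functions: 4.99 - 3.12 = 1.87 eV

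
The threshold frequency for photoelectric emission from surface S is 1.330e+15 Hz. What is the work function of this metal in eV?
5.50 eV

At the threshold frequency, photon energy equals work function:
φ = hf₀

Calculating:
φ = (6.626×10⁻³⁴ J·s)(1.330e+15 Hz)
φ = 5.50 eV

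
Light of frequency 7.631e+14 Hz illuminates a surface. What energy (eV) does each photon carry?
3.1559 eV

Using E = hf:

E = hf = (6.626×10⁻³⁴ J·s)(7.631e+14 Hz)
E = 3.1559 eV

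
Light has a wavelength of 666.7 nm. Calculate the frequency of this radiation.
4.4967e+14 Hz

Using the wave equation: c = fλ

Solving for frequency:
f = c/λ = (3×10⁸ m/s) / (666.7×10⁻⁹ m)
f = 4.4967e+14 Hz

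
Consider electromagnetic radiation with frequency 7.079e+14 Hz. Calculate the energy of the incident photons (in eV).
2.9276 eV

Using E = hf:

E = hf = (6.626×10⁻³⁴ J·s)(7.079e+14 Hz)
E = 2.9276 eV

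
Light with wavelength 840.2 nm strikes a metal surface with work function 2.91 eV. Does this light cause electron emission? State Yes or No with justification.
No

For photoemission, the photon energy must exceed the work function.

Photon energy: E = hc/λ = 1.4757 eV
Work function: φ = 2.91 eV

Since E_photon (1.4757 eV) < φ (2.91 eV), photoemission will NOT occur.
The threshold wavelength is λ₀ = hc/φ = 426.1 nm.
Since 840.2 nm > 426.1 nm, the photons lack sufficient energy.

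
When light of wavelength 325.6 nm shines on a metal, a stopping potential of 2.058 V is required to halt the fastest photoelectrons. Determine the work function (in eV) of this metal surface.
1.75 eV

The stopping potential gives the maximum kinetic energy: KE_max = eV_s = 2.058 eV

From Einstein's photoelectric equation: KE_max = hc/λ - φ
Rearranging: φ = hc/λ - KE_max

Calculate photon energy:
E_photon = hc/λ = (6.626×10⁻³⁴ J·s)(3×10⁸ m/s) / (325.6×10⁻⁹ m) = 3.8079 eV

Therefore:
φ = 3.8079 - 2.058 = 1.75 eV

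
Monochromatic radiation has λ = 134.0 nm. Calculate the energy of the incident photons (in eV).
9.2526 eV

Using E = hf = hc/λ:

E = hc/λ = (6.626×10⁻³⁴ J·s)(3×10⁸ m/s) / (134.0×10⁻⁹ m)
E = 9.2526 eV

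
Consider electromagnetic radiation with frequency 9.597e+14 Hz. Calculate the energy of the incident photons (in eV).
3.9690 eV

Using E = hf:

E = hf = (6.626×10⁻³⁴ J·s)(9.597e+14 Hz)
E = 3.9690 eV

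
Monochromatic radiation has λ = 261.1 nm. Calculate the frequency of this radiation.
1.1482e+15 Hz

Using the wave equation: c = fλ

Solving for frequency:
f = c/λ = (3×10⁸ m/s) / (261.1×10⁻⁹ m)
f = 1.1482e+15 Hz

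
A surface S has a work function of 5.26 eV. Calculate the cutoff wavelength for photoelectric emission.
235.71 nm

The threshold wavelength is when the photon energy equals the work function:
hc/λ₀ = φ

Solving for λ₀:
λ₀ = hc/φ = (6.626×10⁻³⁴ J·s)(3×10⁸ m/s) / (5.26 eV × 1.602×10⁻¹⁹ J/eV)
λ₀ = 235.71 nm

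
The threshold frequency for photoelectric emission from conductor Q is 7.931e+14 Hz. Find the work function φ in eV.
3.28 eV

At the threshold frequency, photon energy equals work function:
φ = hf₀

Calculating:
φ = (6.626×10⁻³⁴ J·s)(7.931e+14 Hz)
φ = 3.28 eV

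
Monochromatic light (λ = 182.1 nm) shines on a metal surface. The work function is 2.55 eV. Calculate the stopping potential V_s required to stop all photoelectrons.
4.2586 V

The stopping potential V_s satisfies: eV_s = KE_max

First, find KE_max using Einstein's equation:
E_photon = hc/λ = 6.8086 eV
KE_max = E_photon - φ = 6.8086 - 2.55 = 4.2586 eV

Since eV_s = KE_max:
V_s = KE_max/e = 4.2586 V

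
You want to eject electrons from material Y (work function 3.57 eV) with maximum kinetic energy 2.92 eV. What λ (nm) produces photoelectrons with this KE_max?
191.04 nm

From Einstein's equation: KE_max = hc/λ - φ

Rearranging for λ:
hc/λ = KE_max + φ
λ = hc/(KE_max + φ)

Required photon energy:
E_photon = KE_max + φ = 2.92 + 3.57 = 6.49 eV

Required wavelength:
λ = hc/E_photon = (6.626×10⁻³⁴)(3×10⁸) / (6.49 × 1.602×10⁻¹⁹)
λ = 191.04 nm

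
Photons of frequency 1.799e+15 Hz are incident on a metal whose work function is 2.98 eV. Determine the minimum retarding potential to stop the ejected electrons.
4.4601 V

The stopping potential V_s satisfies: eV_s = KE_max

First, find KE_max using Einstein's equation:
E_photon = hf = (6.626×10⁻³⁴ J·s)(1.799e+15 Hz) = 7.4401 eV
KE_max = E_photon - φ = 7.4401 - 2.98 = 4.4601 eV

Since eV_s = KE_max:
V_s = KE_max/e = 4.4601 V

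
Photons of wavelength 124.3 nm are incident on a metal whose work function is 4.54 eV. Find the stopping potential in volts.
5.4346 V

The stopping potential V_s satisfies: eV_s = KE_max

First, find KE_max using Einstein's equation:
E_photon = hc/λ = 9.9746 eV
KE_max = E_photon - φ = 9.9746 - 4.54 = 5.4346 eV

Since eV_s = KE_max:
V_s = KE_max/e = 5.4346 V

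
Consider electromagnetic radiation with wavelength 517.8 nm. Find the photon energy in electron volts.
2.3944 eV

Using E = hf = hc/λ:

E = hc/λ = (6.626×10⁻³⁴ J·s)(3×10⁸ m/s) / (517.8×10⁻⁹ m)
E = 2.3944 eV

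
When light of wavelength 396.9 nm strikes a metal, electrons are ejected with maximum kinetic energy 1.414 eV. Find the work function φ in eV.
1.71 eV

From Einstein's photoelectric equation: KE_max = hf - φ = hc/λ - φ

Rearranging for φ:
φ = hc/λ - KE_max

Calculate photon energy:
E_photon = hc/λ = 3.1238 eV

Therefore:
φ = 3.1238 - 1.414 = 1.71 eV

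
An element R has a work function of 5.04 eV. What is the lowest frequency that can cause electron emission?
1.2187e+15 Hz

The threshold frequency is when the photon energy equals the work function:
hf₀ = φ

Solving for f₀:
f₀ = φ/h = (5.04 eV × 1.602×10⁻¹⁹ J/eV) / (6.626×10⁻³⁴ J·s)
f₀ = 1.2187e+15 Hz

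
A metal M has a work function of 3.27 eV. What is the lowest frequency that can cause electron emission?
7.9068e+14 Hz

The threshold frequency is when the photon energy equals the work function:
hf₀ = φ

Solving for f₀:
f₀ = φ/h = (3.27 eV × 1.602×10⁻¹⁹ J/eV) / (6.626×10⁻³⁴ J·s)
f₀ = 7.9068e+14 Hz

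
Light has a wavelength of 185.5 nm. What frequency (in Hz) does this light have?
1.6161e+15 Hz

Using the wave equation: c = fλ

Solving for frequency:
f = c/λ = (3×10⁸ m/s) / (185.5×10⁻⁹ m)
f = 1.6161e+15 Hz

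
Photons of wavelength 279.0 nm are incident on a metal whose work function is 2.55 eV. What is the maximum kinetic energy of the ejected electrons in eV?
1.8939 eV

Using Einstein's photoelectric equation: KE_max = hf - φ = hc/λ - φ

First, calculate the photon energy:
E_photon = hc/λ = (6.626×10⁻³⁴ J·s)(3×10⁸ m/s) / (279.0×10⁻⁹ m)
E_photon = 4.4439 eV

Then, the maximum kinetic energy:
KE_max = E_photon - φ = 4.4439 eV - 2.55 eV = 1.8939 eV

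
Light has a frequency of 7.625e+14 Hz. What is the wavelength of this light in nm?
393.17 nm

Using the wave equation: c = fλ

Solving for wavelength:
λ = c/f = (3×10⁸ m/s) / (7.625e+14 Hz)
λ = 393.17 nm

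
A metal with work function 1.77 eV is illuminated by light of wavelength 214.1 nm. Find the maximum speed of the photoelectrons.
1.1893e+06 m/s

First, find the maximum kinetic energy:
E_photon = hc/λ = 5.7909 eV
KE_max = E_photon - φ = 5.7909 - 1.77 = 4.0209 eV

Convert to Joules: KE_max = 4.0209 × 1.602×10⁻¹⁹ J = 6.4423e-19 J

Then use KE = ½mv² to find velocity:
v = √(2·KE/m) = √(2 × 6.4423e-19 J / 9.109e-31 kg)
v = 1.1893e+06 m/s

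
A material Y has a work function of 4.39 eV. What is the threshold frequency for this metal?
1.0615e+15 Hz

The threshold frequency is when the photon energy equals the work function:
hf₀ = φ

Solving for f₀:
f₀ = φ/h = (4.39 eV × 1.602×10⁻¹⁹ J/eV) / (6.626×10⁻³⁴ J·s)
f₀ = 1.0615e+15 Hz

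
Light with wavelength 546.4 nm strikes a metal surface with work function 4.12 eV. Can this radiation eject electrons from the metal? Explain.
No

For photoemission, the photon energy must exceed the work function.

Photon energy: E = hc/λ = 2.2691 eV
Work function: φ = 4.12 eV

Since E_photon (2.2691 eV) < φ (4.12 eV), photoemission will NOT occur.
The threshold wavelength is λ₀ = hc/φ = 300.9 nm.
Since 546.4 nm > 300.9 nm, the photons lack sufficient energy.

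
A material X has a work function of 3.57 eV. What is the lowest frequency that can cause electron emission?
8.6322e+14 Hz

The threshold frequency is when the photon energy equals the work function:
hf₀ = φ

Solving for f₀:
f₀ = φ/h = (3.57 eV × 1.602×10⁻¹⁹ J/eV) / (6.626×10⁻³⁴ J·s)
f₀ = 8.6322e+14 Hz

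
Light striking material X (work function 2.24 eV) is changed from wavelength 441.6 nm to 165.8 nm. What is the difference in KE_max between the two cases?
4.6703 eV

Using Einstein's equation: KE_max = hc/λ - φ

For λ₁ = 441.6 nm:
KE₁ = hc/λ₁ - φ = 2.8076 - 2.24 = 0.5676 eV

For λ₂ = 165.8 nm:
KE₂ = hc/λ₂ - φ = 7.4779 - 2.24 = 5.2379 eV

Change in KE:
ΔKE = KE₂ - KE₁ = 5.2379 - 0.5676 = 4.6703 eV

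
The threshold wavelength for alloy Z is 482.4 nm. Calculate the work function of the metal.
2.57 eV

At the threshold wavelength, photon energy equals work function:
φ = hc/λ₀

Calculating:
φ = (6.626×10⁻³⁴ J·s)(3×10⁸ m/s) / (482.4×10⁻⁹ m)
φ = 2.57 eV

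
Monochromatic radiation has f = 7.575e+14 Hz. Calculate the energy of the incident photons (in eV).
3.1328 eV

Using E = hf:

E = hf = (6.626×10⁻³⁴ J·s)(7.575e+14 Hz)
E = 3.1328 eV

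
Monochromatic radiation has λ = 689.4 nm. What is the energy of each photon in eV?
1.7984 eV

Using E = hf = hc/λ:

E = hc/λ = (6.626×10⁻³⁴ J·s)(3×10⁸ m/s) / (689.4×10⁻⁹ m)
E = 1.7984 eV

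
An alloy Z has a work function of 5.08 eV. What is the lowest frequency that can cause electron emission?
1.2283e+15 Hz

The threshold frequency is when the photon energy equals the work function:
hf₀ = φ

Solving for f₀:
f₀ = φ/h = (5.08 eV × 1.602×10⁻¹⁹ J/eV) / (6.626×10⁻³⁴ J·s)
f₀ = 1.2283e+15 Hz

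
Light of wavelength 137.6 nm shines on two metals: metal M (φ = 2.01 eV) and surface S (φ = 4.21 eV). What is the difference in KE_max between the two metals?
2.2000 eV

Using KE_max = hc/λ - φ for each metal:

Photon energy: E = hc/λ = 9.0105 eV

For metal M (φ₁ = 2.01 eV):
KE₁ = E - φ₁ = 9.0105 - 2.01 = 7.0005 eV

For surface S (φ₂ = 4.21 eV):
KE₂ = E - φ₂ = 9.0105 - 4.21 = 4.8005 eV

Difference:
ΔKE = KE₁ - KE₂ = 7.0005 - 4.8005 = 2.2000 eV

Note: The difference equals the difference in work functions: 4.21 - 2.01 = 2.20 eV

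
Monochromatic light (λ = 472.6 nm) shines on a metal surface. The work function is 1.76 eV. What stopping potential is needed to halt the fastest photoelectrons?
0.8634 V

The stopping potential V_s satisfies: eV_s = KE_max

First, find KE_max using Einstein's equation:
E_photon = hc/λ = 2.6234 eV
KE_max = E_photon - φ = 2.6234 - 1.76 = 0.8634 eV

Since eV_s = KE_max:
V_s = KE_max/e = 0.8634 V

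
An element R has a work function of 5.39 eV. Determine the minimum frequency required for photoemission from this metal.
1.3033e+15 Hz

The threshold frequency is when the photon energy equals the work function:
hf₀ = φ

Solving for f₀:
f₀ = φ/h = (5.39 eV × 1.602×10⁻¹⁹ J/eV) / (6.626×10⁻³⁴ J·s)
f₀ = 1.3033e+15 Hz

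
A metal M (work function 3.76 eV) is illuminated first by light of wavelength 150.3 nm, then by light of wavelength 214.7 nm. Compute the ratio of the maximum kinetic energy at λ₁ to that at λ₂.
2.2281

Using Einstein's equation: KE_max = hc/λ - φ

For λ₁ = 150.3 nm:
E₁ = hc/λ₁ = 8.2491 eV
KE₁ = E₁ - φ = 8.2491 - 3.76 = 4.4891 eV

For λ₂ = 214.7 nm:
E₂ = hc/λ₂ = 5.7748 eV
KE₂ = E₂ - φ = 5.7748 - 3.76 = 2.0148 eV

Ratio: KE₁/KE₂ = 4.4891/2.0148 = 2.2281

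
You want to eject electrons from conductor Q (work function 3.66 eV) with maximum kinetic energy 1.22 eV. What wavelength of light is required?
254.07 nm

From Einstein's equation: KE_max = hc/λ - φ

Rearranging for λ:
hc/λ = KE_max + φ
λ = hc/(KE_max + φ)

Required photon energy:
E_photon = KE_max + φ = 1.22 + 3.66 = 4.88 eV

Required wavelength:
λ = hc/E_photon = (6.626×10⁻³⁴)(3×10⁸) / (4.88 × 1.602×10⁻¹⁹)
λ = 254.07 nm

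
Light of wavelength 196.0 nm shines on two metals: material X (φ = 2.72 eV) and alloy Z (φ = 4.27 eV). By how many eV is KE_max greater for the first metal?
1.5500 eV

Using KE_max = hc/λ - φ for each metal:

Photon energy: E = hc/λ = 6.3257 eV

For material X (φ₁ = 2.72 eV):
KE₁ = E - φ₁ = 6.3257 - 2.72 = 3.6057 eV

For alloy Z (φ₂ = 4.27 eV):
KE₂ = E - φ₂ = 6.3257 - 4.27 = 2.0557 eV

Difference:
ΔKE = KE₁ - KE₂ = 3.6057 - 2.0557 = 1.5500 eV

Note: The difference equals the difference in work functions: 4.27 - 2.72 = 1.55 eV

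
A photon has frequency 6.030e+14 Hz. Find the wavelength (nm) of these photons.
497.17 nm

Using the wave equation: c = fλ

Solving for wavelength:
λ = c/f = (3×10⁸ m/s) / (6.030e+14 Hz)
λ = 497.17 nm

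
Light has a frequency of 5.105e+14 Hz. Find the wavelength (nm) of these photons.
587.25 nm

Using the wave equation: c = fλ

Solving for wavelength:
λ = c/f = (3×10⁸ m/s) / (5.105e+14 Hz)
λ = 587.25 nm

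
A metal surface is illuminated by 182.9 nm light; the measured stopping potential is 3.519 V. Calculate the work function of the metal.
3.26 eV

The stopping potential gives the maximum kinetic energy: KE_max = eV_s = 3.519 eV

From Einstein's photoelectric equation: KE_max = hc/λ - φ
Rearranging: φ = hc/λ - KE_max

Calculate photon energy:
E_photon = hc/λ = (6.626×10⁻³⁴ J·s)(3×10⁸ m/s) / (182.9×10⁻⁹ m) = 6.7788 eV

Therefore:
φ = 6.7788 - 3.519 = 3.26 eV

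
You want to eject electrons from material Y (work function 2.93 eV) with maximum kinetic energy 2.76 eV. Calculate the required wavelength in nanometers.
217.90 nm

From Einstein's equation: KE_max = hc/λ - φ

Rearranging for λ:
hc/λ = KE_max + φ
λ = hc/(KE_max + φ)

Required photon energy:
E_photon = KE_max + φ = 2.76 + 2.93 = 5.69 eV

Required wavelength:
λ = hc/E_photon = (6.626×10⁻³⁴)(3×10⁸) / (5.69 × 1.602×10⁻¹⁹)
λ = 217.90 nm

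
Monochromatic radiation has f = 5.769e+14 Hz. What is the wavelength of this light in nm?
519.66 nm

Using the wave equation: c = fλ

Solving for wavelength:
λ = c/f = (3×10⁸ m/s) / (5.769e+14 Hz)
λ = 519.66 nm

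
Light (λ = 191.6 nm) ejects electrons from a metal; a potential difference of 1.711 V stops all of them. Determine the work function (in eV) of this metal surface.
4.76 eV

The stopping potential gives the maximum kinetic energy: KE_max = eV_s = 1.711 eV

From Einstein's photoelectric equation: KE_max = hc/λ - φ
Rearranging: φ = hc/λ - KE_max

Calculate photon energy:
E_photon = hc/λ = (6.626×10⁻³⁴ J·s)(3×10⁸ m/s) / (191.6×10⁻⁹ m) = 6.4710 eV

Therefore:
φ = 6.4710 - 1.711 = 4.76 eV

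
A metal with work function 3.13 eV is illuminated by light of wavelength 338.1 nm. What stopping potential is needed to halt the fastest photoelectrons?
0.5371 V

The stopping potential V_s satisfies: eV_s = KE_max

First, find KE_max using Einstein's equation:
E_photon = hc/λ = 3.6671 eV
KE_max = E_photon - φ = 3.6671 - 3.13 = 0.5371 eV

Since eV_s = KE_max:
V_s = KE_max/e = 0.5371 V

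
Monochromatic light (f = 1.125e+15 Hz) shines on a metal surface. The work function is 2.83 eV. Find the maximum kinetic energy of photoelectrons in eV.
1.8226 eV

Using Einstein's photoelectric equation: KE_max = hf - φ

First, calculate the photon energy:
E_photon = hf = (6.626×10⁻³⁴ J·s)(1.125e+15 Hz)
E_photon = 4.6526 eV

Then, the maximum kinetic energy:
KE_max = E_photon - φ = 4.6526 eV - 2.83 eV = 1.8226 eV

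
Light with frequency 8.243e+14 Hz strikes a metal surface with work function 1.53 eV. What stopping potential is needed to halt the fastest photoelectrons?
1.8790 V

The stopping potential V_s satisfies: eV_s = KE_max

First, find KE_max using Einstein's equation:
E_photon = hf = (6.626×10⁻³⁴ J·s)(8.243e+14 Hz) = 3.4090 eV
KE_max = E_photon - φ = 3.4090 - 1.53 = 1.8790 eV

Since eV_s = KE_max:
V_s = KE_max/e = 1.8790 V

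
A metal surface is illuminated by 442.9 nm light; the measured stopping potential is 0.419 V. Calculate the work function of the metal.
2.38 eV

The stopping potential gives the maximum kinetic energy: KE_max = eV_s = 0.419 eV

From Einstein's photoelectric equation: KE_max = hc/λ - φ
Rearranging: φ = hc/λ - KE_max

Calculate photon energy:
E_photon = hc/λ = (6.626×10⁻³⁴ J·s)(3×10⁸ m/s) / (442.9×10⁻⁹ m) = 2.7994 eV

Therefore:
φ = 2.7994 - 0.419 = 2.38 eV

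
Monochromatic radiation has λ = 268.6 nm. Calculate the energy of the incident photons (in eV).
4.6159 eV

Using E = hf = hc/λ:

E = hc/λ = (6.626×10⁻³⁴ J·s)(3×10⁸ m/s) / (268.6×10⁻⁹ m)
E = 4.6159 eV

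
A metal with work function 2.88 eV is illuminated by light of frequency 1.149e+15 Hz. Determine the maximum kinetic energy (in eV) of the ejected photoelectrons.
1.8719 eV

Using Einstein's photoelectric equation: KE_max = hf - φ

First, calculate the photon energy:
E_photon = hf = (6.626×10⁻³⁴ J·s)(1.149e+15 Hz)
E_photon = 4.7519 eV

Then, the maximum kinetic energy:
KE_max = E_photon - φ = 4.7519 eV - 2.88 eV = 1.8719 eV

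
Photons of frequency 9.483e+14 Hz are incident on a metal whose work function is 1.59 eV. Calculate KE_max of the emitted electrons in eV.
2.3319 eV

Using Einstein's photoelectric equation: KE_max = hf - φ

First, calculate the photon energy:
E_photon = hf = (6.626×10⁻³⁴ J·s)(9.483e+14 Hz)
E_photon = 3.9219 eV

Then, the maximum kinetic energy:
KE_max = E_photon - φ = 3.9219 eV - 1.59 eV = 2.3319 eV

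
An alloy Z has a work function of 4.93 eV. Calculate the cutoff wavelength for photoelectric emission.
251.49 nm

The threshold wavelength is when the photon energy equals the work function:
hc/λ₀ = φ

Solving for λ₀:
λ₀ = hc/φ = (6.626×10⁻³⁴ J·s)(3×10⁸ m/s) / (4.93 eV × 1.602×10⁻¹⁹ J/eV)
λ₀ = 251.49 nm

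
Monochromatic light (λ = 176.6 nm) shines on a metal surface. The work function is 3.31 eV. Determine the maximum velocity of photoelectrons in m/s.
1.1425e+06 m/s

First, find the maximum kinetic energy:
E_photon = hc/λ = 7.0206 eV
KE_max = E_photon - φ = 7.0206 - 3.31 = 3.7106 eV

Convert to Joules: KE_max = 3.7106 × 1.602×10⁻¹⁹ J = 5.9451e-19 J

Then use KE = ½mv² to find velocity:
v = √(2·KE/m) = √(2 × 5.9451e-19 J / 9.109e-31 kg)
v = 1.1425e+06 m/s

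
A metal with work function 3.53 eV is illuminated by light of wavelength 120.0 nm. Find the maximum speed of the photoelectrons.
1.5468e+06 m/s

First, find the maximum kinetic energy:
E_photon = hc/λ = 10.3320 eV
KE_max = E_photon - φ = 10.3320 - 3.53 = 6.8020 eV

Convert to Joules: KE_max = 6.8020 × 1.602×10⁻¹⁹ J = 1.0898e-18 J

Then use KE = ½mv² to find velocity:
v = √(2·KE/m) = √(2 × 1.0898e-18 J / 9.109e-31 kg)
v = 1.5468e+06 m/s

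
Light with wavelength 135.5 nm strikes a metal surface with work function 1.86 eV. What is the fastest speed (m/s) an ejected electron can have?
1.6014e+06 m/s

First, find the maximum kinetic energy:
E_photon = hc/λ = 9.1501 eV
KE_max = E_photon - φ = 9.1501 - 1.86 = 7.2901 eV

Convert to Joules: KE_max = 7.2901 × 1.602×10⁻¹⁹ J = 1.1680e-18 J

Then use KE = ½mv² to find velocity:
v = √(2·KE/m) = √(2 × 1.1680e-18 J / 9.109e-31 kg)
v = 1.6014e+06 m/s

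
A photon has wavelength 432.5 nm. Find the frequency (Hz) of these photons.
6.9316e+14 Hz

Using the wave equation: c = fλ

Solving for frequency:
f = c/λ = (3×10⁸ m/s) / (432.5×10⁻⁹ m)
f = 6.9316e+14 Hz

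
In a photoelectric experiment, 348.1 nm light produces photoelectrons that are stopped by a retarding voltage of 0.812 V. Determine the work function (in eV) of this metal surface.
2.75 eV

The stopping potential gives the maximum kinetic energy: KE_max = eV_s = 0.812 eV

From Einstein's photoelectric equation: KE_max = hc/λ - φ
Rearranging: φ = hc/λ - KE_max

Calculate photon energy:
E_photon = hc/λ = (6.626×10⁻³⁴ J·s)(3×10⁸ m/s) / (348.1×10⁻⁹ m) = 3.5617 eV

Therefore:
φ = 3.5617 - 0.812 = 2.75 eV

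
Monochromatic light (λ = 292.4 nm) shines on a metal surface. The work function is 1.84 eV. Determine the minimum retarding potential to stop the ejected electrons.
2.4002 V

The stopping potential V_s satisfies: eV_s = KE_max

First, find KE_max using Einstein's equation:
E_photon = hc/λ = 4.2402 eV
KE_max = E_photon - φ = 4.2402 - 1.84 = 2.4002 eV

Since eV_s = KE_max:
V_s = KE_max/e = 2.4002 V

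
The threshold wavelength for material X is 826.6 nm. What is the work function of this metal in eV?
1.50 eV

At the threshold wavelength, photon energy equals work function:
φ = hc/λ₀

Calculating:
φ = (6.626×10⁻³⁴ J·s)(3×10⁸ m/s) / (826.6×10⁻⁹ m)
φ = 1.50 eV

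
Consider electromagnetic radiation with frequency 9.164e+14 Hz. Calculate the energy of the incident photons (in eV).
3.7899 eV

Using E = hf:

E = hf = (6.626×10⁻³⁴ J·s)(9.164e+14 Hz)
E = 3.7899 eV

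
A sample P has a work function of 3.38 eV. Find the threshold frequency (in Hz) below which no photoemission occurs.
8.1728e+14 Hz

The threshold frequency is when the photon energy equals the work function:
hf₀ = φ

Solving for f₀:
f₀ = φ/h = (3.38 eV × 1.602×10⁻¹⁹ J/eV) / (6.626×10⁻³⁴ J·s)
f₀ = 8.1728e+14 Hz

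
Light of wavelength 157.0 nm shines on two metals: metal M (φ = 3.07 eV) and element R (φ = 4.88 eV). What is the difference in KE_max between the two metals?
1.8100 eV

Using KE_max = hc/λ - φ for each metal:

Photon energy: E = hc/λ = 7.8971 eV

For metal M (φ₁ = 3.07 eV):
KE₁ = E - φ₁ = 7.8971 - 3.07 = 4.8271 eV

For element R (φ₂ = 4.88 eV):
KE₂ = E - φ₂ = 7.8971 - 4.88 = 3.0171 eV

Difference:
ΔKE = KE₁ - KE₂ = 4.8271 - 3.0171 = 1.8100 eV

Note: The difference equals the difference in work functions: 4.88 - 3.07 = 1.81 eV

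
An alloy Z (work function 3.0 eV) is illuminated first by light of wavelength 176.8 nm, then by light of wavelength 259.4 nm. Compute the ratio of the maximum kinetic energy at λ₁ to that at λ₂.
2.2548

Using Einstein's equation: KE_max = hc/λ - φ

For λ₁ = 176.8 nm:
E₁ = hc/λ₁ = 7.0127 eV
KE₁ = E₁ - φ = 7.0127 - 3.0 = 4.0127 eV

For λ₂ = 259.4 nm:
E₂ = hc/λ₂ = 4.7797 eV
KE₂ = E₂ - φ = 4.7797 - 3.0 = 1.7797 eV

Ratio: KE₁/KE₂ = 4.0127/1.7797 = 2.2548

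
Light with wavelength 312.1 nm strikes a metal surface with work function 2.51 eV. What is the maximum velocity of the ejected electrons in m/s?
7.1727e+05 m/s

First, find the maximum kinetic energy:
E_photon = hc/λ = 3.9726 eV
KE_max = E_photon - φ = 3.9726 - 2.51 = 1.4626 eV

Convert to Joules: KE_max = 1.4626 × 1.602×10⁻¹⁹ J = 2.3433e-19 J

Then use KE = ½mv² to find velocity:
v = √(2·KE/m) = √(2 × 2.3433e-19 J / 9.109e-31 kg)
v = 7.1727e+05 m/s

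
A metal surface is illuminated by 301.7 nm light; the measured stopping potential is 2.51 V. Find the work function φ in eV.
1.60 eV

The stopping potential gives the maximum kinetic energy: KE_max = eV_s = 2.51 eV

From Einstein's photoelectric equation: KE_max = hc/λ - φ
Rearranging: φ = hc/λ - KE_max

Calculate photon energy:
E_photon = hc/λ = (6.626×10⁻³⁴ J·s)(3×10⁸ m/s) / (301.7×10⁻⁹ m) = 4.1095 eV

Therefore:
φ = 4.1095 - 2.51 = 1.60 eV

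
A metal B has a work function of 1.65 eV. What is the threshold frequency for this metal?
3.9897e+14 Hz

The threshold frequency is when the photon energy equals the work function:
hf₀ = φ

Solving for f₀:
f₀ = φ/h = (1.65 eV × 1.602×10⁻¹⁹ J/eV) / (6.626×10⁻³⁴ J·s)
f₀ = 3.9897e+14 Hz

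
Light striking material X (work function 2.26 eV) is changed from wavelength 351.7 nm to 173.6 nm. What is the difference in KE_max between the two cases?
3.6167 eV

Using Einstein's equation: KE_max = hc/λ - φ

For λ₁ = 351.7 nm:
KE₁ = hc/λ₁ - φ = 3.5253 - 2.26 = 1.2653 eV

For λ₂ = 173.6 nm:
KE₂ = hc/λ₂ - φ = 7.1419 - 2.26 = 4.8819 eV

Change in KE:
ΔKE = KE₂ - KE₁ = 4.8819 - 1.2653 = 3.6167 eV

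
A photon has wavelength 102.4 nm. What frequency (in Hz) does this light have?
2.9277e+15 Hz

Using the wave equation: c = fλ

Solving for frequency:
f = c/λ = (3×10⁸ m/s) / (102.4×10⁻⁹ m)
f = 2.9277e+15 Hz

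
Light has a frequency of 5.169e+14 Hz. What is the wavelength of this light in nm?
579.98 nm

Using the wave equation: c = fλ

Solving for wavelength:
λ = c/f = (3×10⁸ m/s) / (5.169e+14 Hz)
λ = 579.98 nm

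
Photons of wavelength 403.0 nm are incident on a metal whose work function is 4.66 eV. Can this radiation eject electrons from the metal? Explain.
No

For photoemission, the photon energy must exceed the work function.

Photon energy: E = hc/λ = 3.0765 eV
Work function: φ = 4.66 eV

Since E_photon (3.0765 eV) < φ (4.66 eV), photoemission will NOT occur.
The threshold wavelength is λ₀ = hc/φ = 266.1 nm.
Since 403.0 nm > 266.1 nm, the photons lack sufficient energy.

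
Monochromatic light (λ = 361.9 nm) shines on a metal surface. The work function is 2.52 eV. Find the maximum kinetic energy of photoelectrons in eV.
0.9059 eV

Using Einstein's photoelectric equation: KE_max = hf - φ = hc/λ - φ

First, calculate the photon energy:
E_photon = hc/λ = (6.626×10⁻³⁴ J·s)(3×10⁸ m/s) / (361.9×10⁻⁹ m)
E_photon = 3.4259 eV

Then, the maximum kinetic energy:
KE_max = E_photon - φ = 3.4259 eV - 2.52 eV = 0.9059 eV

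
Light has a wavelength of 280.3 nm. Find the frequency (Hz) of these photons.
1.0695e+15 Hz

Using the wave equation: c = fλ

Solving for frequency:
f = c/λ = (3×10⁸ m/s) / (280.3×10⁻⁹ m)
f = 1.0695e+15 Hz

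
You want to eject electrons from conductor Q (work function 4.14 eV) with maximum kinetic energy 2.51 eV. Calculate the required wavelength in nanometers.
186.44 nm

From Einstein's equation: KE_max = hc/λ - φ

Rearranging for λ:
hc/λ = KE_max + φ
λ = hc/(KE_max + φ)

Required photon energy:
E_photon = KE_max + φ = 2.51 + 4.14 = 6.65 eV

Required wavelength:
λ = hc/E_photon = (6.626×10⁻³⁴)(3×10⁸) / (6.65 × 1.602×10⁻¹⁹)
λ = 186.44 nm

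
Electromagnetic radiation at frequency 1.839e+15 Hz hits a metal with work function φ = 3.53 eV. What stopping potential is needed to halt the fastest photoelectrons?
4.0755 V

The stopping potential V_s satisfies: eV_s = KE_max

First, find KE_max using Einstein's equation:
E_photon = hf = (6.626×10⁻³⁴ J·s)(1.839e+15 Hz) = 7.6055 eV
KE_max = E_photon - φ = 7.6055 - 3.53 = 4.0755 eV

Since eV_s = KE_max:
V_s = KE_max/e = 4.0755 V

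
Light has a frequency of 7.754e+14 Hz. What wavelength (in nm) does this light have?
386.63 nm

Using the wave equation: c = fλ

Solving for wavelength:
λ = c/f = (3×10⁸ m/s) / (7.754e+14 Hz)
λ = 386.63 nm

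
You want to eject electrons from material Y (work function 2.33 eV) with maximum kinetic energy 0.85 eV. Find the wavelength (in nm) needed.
389.89 nm

From Einstein's equation: KE_max = hc/λ - φ

Rearranging for λ:
hc/λ = KE_max + φ
λ = hc/(KE_max + φ)

Required photon energy:
E_photon = KE_max + φ = 0.85 + 2.33 = 3.18 eV

Required wavelength:
λ = hc/E_photon = (6.626×10⁻³⁴)(3×10⁸) / (3.18 × 1.602×10⁻¹⁹)
λ = 389.89 nm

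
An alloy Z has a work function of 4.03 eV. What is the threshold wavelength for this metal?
307.65 nm

The threshold wavelength is when the photon energy equals the work function:
hc/λ₀ = φ

Solving for λ₀:
λ₀ = hc/φ = (6.626×10⁻³⁴ J·s)(3×10⁸ m/s) / (4.03 eV × 1.602×10⁻¹⁹ J/eV)
λ₀ = 307.65 nm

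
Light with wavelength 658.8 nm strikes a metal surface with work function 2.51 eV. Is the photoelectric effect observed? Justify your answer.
No

For photoemission, the photon energy must exceed the work function.

Photon energy: E = hc/λ = 1.8820 eV
Work function: φ = 2.51 eV

Since E_photon (1.8820 eV) < φ (2.51 eV), photoemission will NOT occur.
The threshold wavelength is λ₀ = hc/φ = 494.0 nm.
Since 658.8 nm > 494.0 nm, the photons lack sufficient energy.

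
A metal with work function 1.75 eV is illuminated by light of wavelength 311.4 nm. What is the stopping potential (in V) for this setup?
2.2315 V

The stopping potential V_s satisfies: eV_s = KE_max

First, find KE_max using Einstein's equation:
E_photon = hc/λ = 3.9815 eV
KE_max = E_photon - φ = 3.9815 - 1.75 = 2.2315 eV

Since eV_s = KE_max:
V_s = KE_max/e = 2.2315 V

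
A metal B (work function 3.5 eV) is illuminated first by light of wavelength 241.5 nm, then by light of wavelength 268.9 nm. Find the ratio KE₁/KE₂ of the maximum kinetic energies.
1.4710

Using Einstein's equation: KE_max = hc/λ - φ

For λ₁ = 241.5 nm:
E₁ = hc/λ₁ = 5.1339 eV
KE₁ = E₁ - φ = 5.1339 - 3.5 = 1.6339 eV

For λ₂ = 268.9 nm:
E₂ = hc/λ₂ = 4.6108 eV
KE₂ = E₂ - φ = 4.6108 - 3.5 = 1.1108 eV

Ratio: KE₁/KE₂ = 1.6339/1.1108 = 1.4710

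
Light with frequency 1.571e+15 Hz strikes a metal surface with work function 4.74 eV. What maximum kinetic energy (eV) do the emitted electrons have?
1.7571 eV

Using Einstein's photoelectric equation: KE_max = hf - φ

First, calculate the photon energy:
E_photon = hf = (6.626×10⁻³⁴ J·s)(1.571e+15 Hz)
E_photon = 6.4971 eV

Then, the maximum kinetic energy:
KE_max = E_photon - φ = 6.4971 eV - 4.74 eV = 1.7571 eV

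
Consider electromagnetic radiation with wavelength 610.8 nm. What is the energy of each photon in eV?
2.0299 eV

Using E = hf = hc/λ:

E = hc/λ = (6.626×10⁻³⁴ J·s)(3×10⁸ m/s) / (610.8×10⁻⁹ m)
E = 2.0299 eV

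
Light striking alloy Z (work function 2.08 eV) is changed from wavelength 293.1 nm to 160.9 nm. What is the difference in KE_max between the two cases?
3.4756 eV

Using Einstein's equation: KE_max = hc/λ - φ

For λ₁ = 293.1 nm:
KE₁ = hc/λ₁ - φ = 4.2301 - 2.08 = 2.1501 eV

For λ₂ = 160.9 nm:
KE₂ = hc/λ₂ - φ = 7.7057 - 2.08 = 5.6257 eV

Change in KE:
ΔKE = KE₂ - KE₁ = 5.6257 - 2.1501 = 3.4756 eV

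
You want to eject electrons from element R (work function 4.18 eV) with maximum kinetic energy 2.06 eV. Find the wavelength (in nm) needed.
198.69 nm

From Einstein's equation: KE_max = hc/λ - φ

Rearranging for λ:
hc/λ = KE_max + φ
λ = hc/(KE_max + φ)

Required photon energy:
E_photon = KE_max + φ = 2.06 + 4.18 = 6.24 eV

Required wavelength:
λ = hc/E_photon = (6.626×10⁻³⁴)(3×10⁸) / (6.24 × 1.602×10⁻¹⁹)
λ = 198.69 nm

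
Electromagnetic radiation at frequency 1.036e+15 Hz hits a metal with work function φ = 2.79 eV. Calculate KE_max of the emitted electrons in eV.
1.4946 eV

Using Einstein's photoelectric equation: KE_max = hf - φ

First, calculate the photon energy:
E_photon = hf = (6.626×10⁻³⁴ J·s)(1.036e+15 Hz)
E_photon = 4.2846 eV

Then, the maximum kinetic energy:
KE_max = E_photon - φ = 4.2846 eV - 2.79 eV = 1.4946 eV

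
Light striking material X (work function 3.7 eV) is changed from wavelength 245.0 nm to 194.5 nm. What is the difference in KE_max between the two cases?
1.3139 eV

Using Einstein's equation: KE_max = hc/λ - φ

For λ₁ = 245.0 nm:
KE₁ = hc/λ₁ - φ = 5.0606 - 3.7 = 1.3606 eV

For λ₂ = 194.5 nm:
KE₂ = hc/λ₂ - φ = 6.3745 - 3.7 = 2.6745 eV

Change in KE:
ΔKE = KE₂ - KE₁ = 2.6745 - 1.3606 = 1.3139 eV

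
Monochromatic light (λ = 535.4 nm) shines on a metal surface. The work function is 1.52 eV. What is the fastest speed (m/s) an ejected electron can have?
5.2906e+05 m/s

First, find the maximum kinetic energy:
E_photon = hc/λ = 2.3157 eV
KE_max = E_photon - φ = 2.3157 - 1.52 = 0.7957 eV

Convert to Joules: KE_max = 0.7957 × 1.602×10⁻¹⁹ J = 1.2749e-19 J

Then use KE = ½mv² to find velocity:
v = √(2·KE/m) = √(2 × 1.2749e-19 J / 9.109e-31 kg)
v = 5.2906e+05 m/s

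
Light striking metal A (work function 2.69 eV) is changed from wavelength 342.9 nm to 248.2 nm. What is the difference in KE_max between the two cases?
1.3796 eV

Using Einstein's equation: KE_max = hc/λ - φ

For λ₁ = 342.9 nm:
KE₁ = hc/λ₁ - φ = 3.6158 - 2.69 = 0.9258 eV

For λ₂ = 248.2 nm:
KE₂ = hc/λ₂ - φ = 4.9953 - 2.69 = 2.3053 eV

Change in KE:
ΔKE = KE₂ - KE₁ = 2.3053 - 0.9258 = 1.3796 eV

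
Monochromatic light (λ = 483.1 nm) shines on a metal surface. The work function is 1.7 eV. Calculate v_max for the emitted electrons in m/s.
5.5207e+05 m/s

First, find the maximum kinetic energy:
E_photon = hc/λ = 2.5664 eV
KE_max = E_photon - φ = 2.5664 - 1.7 = 0.8664 eV

Convert to Joules: KE_max = 0.8664 × 1.602×10⁻¹⁹ J = 1.3882e-19 J

Then use KE = ½mv² to find velocity:
v = √(2·KE/m) = √(2 × 1.3882e-19 J / 9.109e-31 kg)
v = 5.5207e+05 m/s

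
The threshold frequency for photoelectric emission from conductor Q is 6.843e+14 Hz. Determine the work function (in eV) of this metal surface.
2.83 eV

At the threshold frequency, photon energy equals work function:
φ = hf₀

Calculating:
φ = (6.626×10⁻³⁴ J·s)(6.843e+14 Hz)
φ = 2.83 eV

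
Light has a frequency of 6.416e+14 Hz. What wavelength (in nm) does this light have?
467.26 nm

Using the wave equation: c = fλ

Solving for wavelength:
λ = c/f = (3×10⁸ m/s) / (6.416e+14 Hz)
λ = 467.26 nm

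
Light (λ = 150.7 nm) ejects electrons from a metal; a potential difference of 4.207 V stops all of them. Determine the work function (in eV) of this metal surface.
4.02 eV

The stopping potential gives the maximum kinetic energy: KE_max = eV_s = 4.207 eV

From Einstein's photoelectric equation: KE_max = hc/λ - φ
Rearranging: φ = hc/λ - KE_max

Calculate photon energy:
E_photon = hc/λ = (6.626×10⁻³⁴ J·s)(3×10⁸ m/s) / (150.7×10⁻⁹ m) = 8.2272 eV

Therefore:
φ = 8.2272 - 4.207 = 4.02 eV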